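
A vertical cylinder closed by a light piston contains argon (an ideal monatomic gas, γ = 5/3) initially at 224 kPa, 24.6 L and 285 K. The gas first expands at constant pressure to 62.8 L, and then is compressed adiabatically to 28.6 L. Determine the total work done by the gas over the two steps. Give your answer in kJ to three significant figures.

W_total ≈ -5.99 kJ

Step 1 (isobaric): W = PΔV = (224 kPa)(62.8 − 24.6 L) = 8557 J.
After step 1: P = 224 kPa, V = 62.8 L, T = 727.6 K.
Step 2 (adiabatic): W = (P₁V₁ − P₂V₂)/(γ−1) = (14067 − 23765)/0.667 = -14547 J.
W_total = 8557 − 14547 = -5990 J.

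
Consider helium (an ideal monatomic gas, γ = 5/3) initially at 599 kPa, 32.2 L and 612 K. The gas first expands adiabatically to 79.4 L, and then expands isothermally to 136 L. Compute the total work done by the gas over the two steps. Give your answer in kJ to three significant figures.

Step 1 (adiabatic): W = (P₁V₁ − P₂V₂)/(γ−1) = (19288 − 10568)/0.667 = 13080 J.
After step 1: P = 133.1 kPa, V = 79.4 L, T = 335.3 K.
Step 2 (isothermal): W = P₁V₁ ln(V₂/V₁) = (10568) ln(136/79.4) = 5687 J.
W_total = 13080 + 5687 = 18767 J.

W_total ≈ 18.8 kJ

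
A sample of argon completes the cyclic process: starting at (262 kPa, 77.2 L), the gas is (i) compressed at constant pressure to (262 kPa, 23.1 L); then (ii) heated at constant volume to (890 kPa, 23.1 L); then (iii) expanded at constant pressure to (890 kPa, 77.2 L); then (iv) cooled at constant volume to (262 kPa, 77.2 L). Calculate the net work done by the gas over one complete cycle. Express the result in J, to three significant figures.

W_net ≈ 34000 J

Constant-volume legs do no work.
W(i) = (262)(23.1 − 77.2) = -14174 J; W(iii) = (890)(77.2 − 23.1) = 48149 J.
W_net = -14174 + 48149 = 33975 J (the clockwise enclosed area).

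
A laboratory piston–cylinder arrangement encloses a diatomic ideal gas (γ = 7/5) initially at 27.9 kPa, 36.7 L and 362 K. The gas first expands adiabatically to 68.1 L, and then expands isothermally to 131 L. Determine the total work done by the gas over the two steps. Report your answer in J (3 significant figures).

Step 1 (adiabatic): W = (P₁V₁ − P₂V₂)/(γ−1) = (1024 − 799.6)/0.4 = 560.8 J.
After step 1: P = 11.74 kPa, V = 68.1 L, T = 282.7 K.
Step 2 (isothermal): W = P₁V₁ ln(V₂/V₁) = (799.6) ln(131/68.1) = 523.1 J.
W_total = 560.8 + 523.1 = 1084 J.

W_total ≈ 1080 J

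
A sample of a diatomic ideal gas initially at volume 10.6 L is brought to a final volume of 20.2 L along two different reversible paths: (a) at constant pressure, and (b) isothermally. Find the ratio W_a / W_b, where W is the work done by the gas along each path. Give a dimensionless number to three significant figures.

Path (a) isobaric: W = P₁(V₂ − V₁) → W_a/(P₁V₁) = 0.9057.
Path (b) isothermal: W = P₁V₁ ln(V₂/V₁) → W_b/(P₁V₁) = 0.6448.
W_a / W_b = 0.9057 / 0.6448 = 1.404.

W_a / W_b ≈ 1.40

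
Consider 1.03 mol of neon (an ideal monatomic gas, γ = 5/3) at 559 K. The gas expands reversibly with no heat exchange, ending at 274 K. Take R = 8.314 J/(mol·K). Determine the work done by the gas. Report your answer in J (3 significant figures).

Adiabatic ⇒ Q = 0, so W_by = −ΔU = nCᵥ(T₁ − T₂).
Cᵥ = 3R/2 = 12.47 J/(mol·K).
W = (1.03)(12.47)(559 − 274) = 3661 J.

W ≈ 3660 J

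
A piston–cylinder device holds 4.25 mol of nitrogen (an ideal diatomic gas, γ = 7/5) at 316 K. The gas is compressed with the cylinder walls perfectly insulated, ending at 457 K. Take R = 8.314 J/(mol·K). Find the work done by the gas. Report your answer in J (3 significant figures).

W ≈ -12500 J

Adiabatic ⇒ Q = 0, so W_by = −ΔU = nCᵥ(T₁ − T₂).
Cᵥ = 5R/2 = 20.79 J/(mol·K).
W = (4.25)(20.79)(316 − 457) = -12455 J.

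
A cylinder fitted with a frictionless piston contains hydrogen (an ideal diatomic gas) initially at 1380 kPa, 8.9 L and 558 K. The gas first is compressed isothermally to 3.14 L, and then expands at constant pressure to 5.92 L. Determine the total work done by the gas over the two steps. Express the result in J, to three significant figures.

W_total ≈ -1920 J

Step 1 (isothermal): W = P₁V₁ ln(V₂/V₁) = (12282) ln(3.14/8.9) = -12796 J.
After step 1: P = 3911 kPa, V = 3.14 L, T = 558 K.
Step 2 (isobaric): W = PΔV = (3911 kPa)(5.92 − 3.14 L) = 10874 J.
W_total = -12796 + 10874 = -1922 J.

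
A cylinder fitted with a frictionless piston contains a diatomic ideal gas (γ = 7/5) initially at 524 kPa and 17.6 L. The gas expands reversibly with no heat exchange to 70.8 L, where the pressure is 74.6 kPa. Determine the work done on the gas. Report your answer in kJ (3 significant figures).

W ≈ -9.85 kJ

Adiabatic: W = (P₁V₁ − P₂V₂)/(γ − 1) with γ = 7/5.
P₁V₁ = 9222 J, P₂V₂ = 5282 J.
W = (9222 − 5282) / 0.4 = 9852 J.
Work on gas = −W_by = -9852 J.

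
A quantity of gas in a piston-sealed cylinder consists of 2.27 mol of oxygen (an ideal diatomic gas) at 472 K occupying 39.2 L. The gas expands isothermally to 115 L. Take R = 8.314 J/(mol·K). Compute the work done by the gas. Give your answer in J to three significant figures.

W ≈ 9590 J

Isothermal: W = nRT ln(V₂/V₁).
W = (2.27)(8.314)(472) × ln(115/39.2)
  = 8908 × 1.076
W_by_gas = 9587 J.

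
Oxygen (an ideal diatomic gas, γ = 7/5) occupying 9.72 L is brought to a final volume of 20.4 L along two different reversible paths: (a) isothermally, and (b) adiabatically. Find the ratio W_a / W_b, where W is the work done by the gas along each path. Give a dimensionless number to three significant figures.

W_a / W_b ≈ 1.16

Path (a) isothermal: W = P₁V₁ ln(V₂/V₁) → W_a/(P₁V₁) = 0.7413.
Path (b) adiabatic: W = P₁V₁(1 − (V₁/V₂)^(γ−1))/(γ−1) → W_b/(P₁V₁) = 0.6415.
W_a / W_b = 0.7413 / 0.6415 = 1.156.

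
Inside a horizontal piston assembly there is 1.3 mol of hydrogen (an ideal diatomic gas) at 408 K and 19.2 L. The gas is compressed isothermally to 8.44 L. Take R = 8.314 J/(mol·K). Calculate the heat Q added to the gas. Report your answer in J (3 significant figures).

Q ≈ -3620 J

Isothermal ⇒ ΔU = 0, so Q = W = nRT ln(V₂/V₁).
Q = (1.3)(8.314)(408) ln(8.44/19.2) = 4410 × -0.8219 = -3624 J.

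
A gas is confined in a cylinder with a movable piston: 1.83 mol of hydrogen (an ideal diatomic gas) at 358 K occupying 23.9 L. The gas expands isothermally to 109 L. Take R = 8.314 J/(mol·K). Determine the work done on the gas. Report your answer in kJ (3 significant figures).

W ≈ -8.27 kJ

Isothermal: W = nRT ln(V₂/V₁).
W = (1.83)(8.314)(358) × ln(109/23.9)
  = 5447 × 1.517
W_by_gas = 8265 J; work on gas = −W_by = -8265 J.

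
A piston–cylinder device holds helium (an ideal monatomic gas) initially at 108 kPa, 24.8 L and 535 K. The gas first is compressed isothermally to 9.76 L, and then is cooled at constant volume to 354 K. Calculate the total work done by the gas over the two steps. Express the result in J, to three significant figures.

Step 1 (isothermal): W = P₁V₁ ln(V₂/V₁) = (2678) ln(9.76/24.8) = -2498 J.
Step 2 (isochoric): W = 0 (constant volume).
W_total = -2498 + 0 = -2498 J.

W_total ≈ -2500 J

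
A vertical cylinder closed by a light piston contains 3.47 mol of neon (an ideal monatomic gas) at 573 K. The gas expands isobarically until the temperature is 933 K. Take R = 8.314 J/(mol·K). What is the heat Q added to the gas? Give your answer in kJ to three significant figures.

Isobaric: W = nRΔT = (3.47)(8.314)(360) = 10386 J.
ΔU = nCᵥΔT with Cᵥ = 3R/2: ΔU = (3.47)(12.47)(360) = 15579 J.
Q = ΔU + W = 15579 + 10386 = 25965 J.

Q ≈ 26.0 kJ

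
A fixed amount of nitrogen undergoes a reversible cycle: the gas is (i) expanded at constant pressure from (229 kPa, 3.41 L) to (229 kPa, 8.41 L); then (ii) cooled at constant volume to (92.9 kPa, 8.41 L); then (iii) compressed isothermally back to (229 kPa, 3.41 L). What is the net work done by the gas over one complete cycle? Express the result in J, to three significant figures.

W_net ≈ 440 J

Leg (i): W = PΔV = (229)(8.41 − 3.41) = 1145 J.
Leg (ii): W = 0.
Leg (iii): W = PᵢVᵢ ln(V_f/Vᵢ) = (781.3) ln(3.41/8.41) = -705.3 J.
W_net = 1145 − 705.3 = 439.7 J.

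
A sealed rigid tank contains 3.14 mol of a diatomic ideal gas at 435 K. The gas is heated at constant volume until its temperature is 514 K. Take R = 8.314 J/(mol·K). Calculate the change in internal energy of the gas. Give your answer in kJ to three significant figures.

ΔU ≈ 5.16 kJ

Constant volume ⇒ W = 0, so Q = ΔU = nCᵥΔT with Cᵥ = 5R/2 = 20.79 J/(mol·K).
ΔU = (3.14)(20.79)(514 − 435) = 5156 J.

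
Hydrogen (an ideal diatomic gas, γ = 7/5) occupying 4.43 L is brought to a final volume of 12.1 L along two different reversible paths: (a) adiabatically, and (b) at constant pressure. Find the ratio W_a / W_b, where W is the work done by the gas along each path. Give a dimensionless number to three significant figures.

W_a / W_b ≈ 0.478

Path (a) adiabatic: W = P₁V₁(1 − (V₁/V₂)^(γ−1))/(γ−1) → W_a/(P₁V₁) = 0.8274.
Path (b) isobaric: W = P₁(V₂ − V₁) → W_b/(P₁V₁) = 1.731.
W_a / W_b = 0.8274 / 1.731 = 0.4779.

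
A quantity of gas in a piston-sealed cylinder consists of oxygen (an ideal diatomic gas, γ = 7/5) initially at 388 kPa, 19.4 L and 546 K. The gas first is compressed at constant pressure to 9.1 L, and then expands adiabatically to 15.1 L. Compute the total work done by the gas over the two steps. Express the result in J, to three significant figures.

Step 1 (isobaric): W = PΔV = (388 kPa)(9.1 − 19.4 L) = -3996 J.
After step 1: P = 388 kPa, V = 9.1 L, T = 256.1 K.
Step 2 (adiabatic): W = (P₁V₁ − P₂V₂)/(γ−1) = (3531 − 2883)/0.4 = 1619 J.
W_total = -3996 + 1619 = -2378 J.

W_total ≈ -2380 J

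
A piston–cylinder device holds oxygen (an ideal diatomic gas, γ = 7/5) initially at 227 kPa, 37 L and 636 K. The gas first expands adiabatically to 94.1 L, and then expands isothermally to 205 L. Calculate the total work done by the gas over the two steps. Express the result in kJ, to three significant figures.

Step 1 (adiabatic): W = (P₁V₁ − P₂V₂)/(γ−1) = (8399 − 5782)/0.4 = 6543 J.
After step 1: P = 61.44 kPa, V = 94.1 L, T = 437.8 K.
Step 2 (isothermal): W = P₁V₁ ln(V₂/V₁) = (5782) ln(205/94.1) = 4502 J.
W_total = 6543 + 4502 = 11045 J.

W_total ≈ 11.0 kJ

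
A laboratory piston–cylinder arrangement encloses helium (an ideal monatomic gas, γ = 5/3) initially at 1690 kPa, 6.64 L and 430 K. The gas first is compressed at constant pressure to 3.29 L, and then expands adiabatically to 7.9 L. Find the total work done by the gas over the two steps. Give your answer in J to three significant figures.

W_total ≈ -1970 J

Step 1 (isobaric): W = PΔV = (1690 kPa)(3.29 − 6.64 L) = -5661 J.
After step 1: P = 1690 kPa, V = 3.29 L, T = 213.1 K.
Step 2 (adiabatic): W = (P₁V₁ − P₂V₂)/(γ−1) = (5560 − 3101)/0.667 = 3689 J.
W_total = -5661 + 3689 = -1972 J.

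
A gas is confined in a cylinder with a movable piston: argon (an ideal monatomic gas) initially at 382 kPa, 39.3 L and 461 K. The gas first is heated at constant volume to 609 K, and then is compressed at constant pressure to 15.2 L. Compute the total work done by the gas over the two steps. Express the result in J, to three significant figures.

W_total ≈ -12200 J

Step 1 (isochoric): W = 0 (constant volume).
After step 1: P = 504.6 kPa (V unchanged).
Step 2 (isobaric): W = PΔV = (504.6 kPa)(15.2 − 39.3 L) = -12162 J.
W_total = 0 − 12162 = -12162 J.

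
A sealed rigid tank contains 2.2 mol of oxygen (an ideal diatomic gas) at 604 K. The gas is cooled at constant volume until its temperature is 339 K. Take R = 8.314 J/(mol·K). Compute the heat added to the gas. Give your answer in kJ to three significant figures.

Constant volume ⇒ W = 0, so Q = ΔU = nCᵥΔT with Cᵥ = 5R/2 = 20.79 J/(mol·K).
ΔU = (2.2)(20.79)(339 − 604) = -12118 J.

Q ≈ -12.1 kJ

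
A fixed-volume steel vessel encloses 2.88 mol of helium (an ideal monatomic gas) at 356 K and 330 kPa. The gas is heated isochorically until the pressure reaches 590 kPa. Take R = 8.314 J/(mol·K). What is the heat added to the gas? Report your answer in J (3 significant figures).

Q ≈ 10100 J

Constant volume ⇒ W = 0, so Q = ΔU = nCᵥΔT with Cᵥ = 3R/2 = 12.47 J/(mol·K).
At constant V, T₂/T₁ = P₂/P₁ ⇒ ΔT = T₁(P₂/P₁ − 1) = 356·(590/330 − 1) = 280.5 K.
ΔU = (2.88)(12.47)(280.5) = 10074 J.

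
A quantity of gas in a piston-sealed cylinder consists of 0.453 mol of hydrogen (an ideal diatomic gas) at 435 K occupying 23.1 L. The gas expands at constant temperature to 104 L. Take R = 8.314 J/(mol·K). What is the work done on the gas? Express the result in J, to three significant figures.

Isothermal: W = nRT ln(V₂/V₁).
W = (0.453)(8.314)(435) × ln(104/23.1)
  = 1638 × 1.505
W_by_gas = 2465 J; work on gas = −W_by = -2465 J.

W ≈ -2460 J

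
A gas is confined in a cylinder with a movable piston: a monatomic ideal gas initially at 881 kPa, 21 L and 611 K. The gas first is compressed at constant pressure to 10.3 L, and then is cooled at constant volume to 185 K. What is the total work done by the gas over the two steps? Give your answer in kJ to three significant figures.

W_total ≈ -9.43 kJ

Step 1 (isobaric): W = PΔV = (881 kPa)(10.3 − 21 L) = -9427 J.
Step 2 (isochoric): W = 0 (constant volume).
W_total = -9427 + 0 = -9427 J.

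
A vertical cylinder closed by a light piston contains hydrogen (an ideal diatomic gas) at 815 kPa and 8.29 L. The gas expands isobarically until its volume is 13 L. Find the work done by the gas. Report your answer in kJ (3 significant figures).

Isobaric: W = P ΔV.
W = (815 kPa)(13 − 8.29 L) = (815)(4.71) = 3839 J.

W ≈ 3.84 kJ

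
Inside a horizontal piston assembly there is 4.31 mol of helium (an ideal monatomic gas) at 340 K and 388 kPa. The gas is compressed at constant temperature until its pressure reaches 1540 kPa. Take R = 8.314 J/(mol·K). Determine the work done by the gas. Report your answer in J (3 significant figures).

Isothermal process: W = nRT ln(V₂/V₁) = nRT ln(P₁/P₂).
W = (4.31)(8.314)(340) × ln(388/1540)
  = 12183 × ln(0.2519) = 12183 × -1.379
W_by_gas = -16795 J.

W ≈ -16800 J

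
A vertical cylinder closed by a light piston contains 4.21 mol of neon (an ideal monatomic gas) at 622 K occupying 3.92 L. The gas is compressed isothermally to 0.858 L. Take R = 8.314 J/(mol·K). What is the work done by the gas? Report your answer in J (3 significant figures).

W ≈ -33100 J

Isothermal: W = nRT ln(V₂/V₁).
W = (4.21)(8.314)(622) × ln(0.858/3.92)
  = 21771 × -1.519
W_by_gas = -33076 J.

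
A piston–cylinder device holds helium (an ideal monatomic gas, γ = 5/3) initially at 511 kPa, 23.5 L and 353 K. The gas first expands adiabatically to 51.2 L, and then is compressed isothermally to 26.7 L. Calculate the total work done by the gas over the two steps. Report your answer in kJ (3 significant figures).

W_total ≈ 2.64 kJ

Step 1 (adiabatic): W = (P₁V₁ − P₂V₂)/(γ−1) = (12008 − 7145)/0.667 = 7295 J.
After step 1: P = 139.6 kPa, V = 51.2 L, T = 210 K.
Step 2 (isothermal): W = P₁V₁ ln(V₂/V₁) = (7145) ln(26.7/51.2) = -4652 J.
W_total = 7295 − 4652 = 2643 J.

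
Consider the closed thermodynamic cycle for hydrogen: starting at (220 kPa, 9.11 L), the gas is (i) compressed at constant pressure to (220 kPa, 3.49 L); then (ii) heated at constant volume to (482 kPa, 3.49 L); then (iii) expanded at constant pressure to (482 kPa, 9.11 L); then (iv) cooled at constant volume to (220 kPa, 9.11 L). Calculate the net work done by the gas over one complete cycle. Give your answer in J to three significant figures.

Constant-volume legs do no work.
W(i) = (220)(3.49 − 9.11) = -1236 J; W(iii) = (482)(9.11 − 3.49) = 2709 J.
W_net = -1236 + 2709 = 1472 J (the clockwise enclosed area).

W_net ≈ 1470 J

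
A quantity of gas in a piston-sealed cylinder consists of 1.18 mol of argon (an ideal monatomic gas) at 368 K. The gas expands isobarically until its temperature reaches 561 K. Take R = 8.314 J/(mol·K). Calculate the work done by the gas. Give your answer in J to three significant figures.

Isobaric: W = P ΔV = nR ΔT.
W = (1.18)(8.314)(561 − 368) = 1893 J.

W ≈ 1890 J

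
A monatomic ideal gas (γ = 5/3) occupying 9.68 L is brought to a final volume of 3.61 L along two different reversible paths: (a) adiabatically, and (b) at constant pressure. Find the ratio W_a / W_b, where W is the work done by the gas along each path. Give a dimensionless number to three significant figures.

W_a / W_b ≈ 2.22

Path (a) adiabatic: W = P₁V₁(1 − (V₁/V₂)^(γ−1))/(γ−1) → W_a/(P₁V₁) = -1.395.
Path (b) isobaric: W = P₁(V₂ − V₁) → W_b/(P₁V₁) = -0.6271.
W_a / W_b = -1.395 / -0.6271 = 2.225.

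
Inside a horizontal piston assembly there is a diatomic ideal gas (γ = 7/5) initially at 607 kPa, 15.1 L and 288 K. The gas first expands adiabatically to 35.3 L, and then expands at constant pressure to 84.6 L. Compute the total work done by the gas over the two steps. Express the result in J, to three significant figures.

Step 1 (adiabatic): W = (P₁V₁ − P₂V₂)/(γ−1) = (9166 − 6526)/0.4 = 6599 J.
After step 1: P = 184.9 kPa, V = 35.3 L, T = 205.1 K.
Step 2 (isobaric): W = PΔV = (184.9 kPa)(84.6 − 35.3 L) = 9114 J.
W_total = 6599 + 9114 = 15713 J.

W_total ≈ 15700 J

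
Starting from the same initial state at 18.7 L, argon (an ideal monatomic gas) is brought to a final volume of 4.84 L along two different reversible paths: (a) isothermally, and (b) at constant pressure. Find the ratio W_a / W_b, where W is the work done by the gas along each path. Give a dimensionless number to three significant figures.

Path (a) isothermal: W = P₁V₁ ln(V₂/V₁) → W_a/(P₁V₁) = -1.352.
Path (b) isobaric: W = P₁(V₂ − V₁) → W_b/(P₁V₁) = -0.7412.
W_a / W_b = -1.352 / -0.7412 = 1.824.

W_a / W_b ≈ 1.82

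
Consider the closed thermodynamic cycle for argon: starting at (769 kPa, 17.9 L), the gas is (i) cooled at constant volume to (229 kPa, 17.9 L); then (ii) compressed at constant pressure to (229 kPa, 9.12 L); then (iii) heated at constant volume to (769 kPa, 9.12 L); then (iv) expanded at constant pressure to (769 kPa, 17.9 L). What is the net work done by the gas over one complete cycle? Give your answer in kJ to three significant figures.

Constant-volume legs do no work.
W(ii) = (229)(9.12 − 17.9) = -2011 J; W(iv) = (769)(17.9 − 9.12) = 6752 J.
W_net = -2011 + 6752 = 4741 J (the clockwise enclosed area).

W_net ≈ 4.74 kJ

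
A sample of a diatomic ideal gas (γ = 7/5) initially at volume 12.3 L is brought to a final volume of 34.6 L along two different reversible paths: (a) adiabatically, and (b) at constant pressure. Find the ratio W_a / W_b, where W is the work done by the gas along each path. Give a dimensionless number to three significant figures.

Path (a) adiabatic: W = P₁V₁(1 − (V₁/V₂)^(γ−1))/(γ−1) → W_a/(P₁V₁) = 0.847.
Path (b) isobaric: W = P₁(V₂ − V₁) → W_b/(P₁V₁) = 1.813.
W_a / W_b = 0.847 / 1.813 = 0.4672.

W_a / W_b ≈ 0.467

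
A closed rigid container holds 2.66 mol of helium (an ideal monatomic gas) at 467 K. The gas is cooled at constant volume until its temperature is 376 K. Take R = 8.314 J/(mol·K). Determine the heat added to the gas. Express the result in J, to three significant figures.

Q ≈ -3020 J

Constant volume ⇒ W = 0, so Q = ΔU = nCᵥΔT with Cᵥ = 3R/2 = 12.47 J/(mol·K).
ΔU = (2.66)(12.47)(376 − 467) = -3019 J.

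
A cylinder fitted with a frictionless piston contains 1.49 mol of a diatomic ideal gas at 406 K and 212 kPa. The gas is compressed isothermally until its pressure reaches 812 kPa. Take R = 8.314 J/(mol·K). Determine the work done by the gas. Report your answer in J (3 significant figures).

Isothermal process: W = nRT ln(V₂/V₁) = nRT ln(P₁/P₂).
W = (1.49)(8.314)(406) × ln(212/812)
  = 5029 × ln(0.2611) = 5029 × -1.343
W_by_gas = -6754 J.

W ≈ -6750 J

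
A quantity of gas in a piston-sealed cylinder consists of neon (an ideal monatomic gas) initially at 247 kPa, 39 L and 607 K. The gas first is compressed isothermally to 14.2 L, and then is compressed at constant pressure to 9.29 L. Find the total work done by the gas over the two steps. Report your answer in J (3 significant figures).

Step 1 (isothermal): W = P₁V₁ ln(V₂/V₁) = (9633) ln(14.2/39) = -9732 J.
After step 1: P = 678.4 kPa, V = 14.2 L, T = 607 K.
Step 2 (isobaric): W = PΔV = (678.4 kPa)(9.29 − 14.2 L) = -3331 J.
W_total = -9732 − 3331 = -13063 J.

W_total ≈ -13100 J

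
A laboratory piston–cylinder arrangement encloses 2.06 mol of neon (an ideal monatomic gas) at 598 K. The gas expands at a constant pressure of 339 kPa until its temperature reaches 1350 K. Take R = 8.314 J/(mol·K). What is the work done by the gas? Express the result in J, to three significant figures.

Isobaric: W = P ΔV = nR ΔT.
W = (2.06)(8.314)(1350 − 598) = 12879 J.

W ≈ 12900 J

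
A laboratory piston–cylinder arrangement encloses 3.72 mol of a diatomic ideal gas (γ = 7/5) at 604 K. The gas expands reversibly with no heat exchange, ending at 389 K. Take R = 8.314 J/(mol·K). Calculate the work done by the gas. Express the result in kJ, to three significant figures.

Adiabatic ⇒ Q = 0, so W_by = −ΔU = nCᵥ(T₁ − T₂).
Cᵥ = 5R/2 = 20.79 J/(mol·K).
W = (3.72)(20.79)(604 − 389) = 16624 J.

W ≈ 16.6 kJ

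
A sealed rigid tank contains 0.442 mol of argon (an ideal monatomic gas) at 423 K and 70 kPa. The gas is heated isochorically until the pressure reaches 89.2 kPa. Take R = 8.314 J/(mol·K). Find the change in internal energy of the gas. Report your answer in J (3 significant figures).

ΔU ≈ 640 J

Constant volume ⇒ W = 0, so Q = ΔU = nCᵥΔT with Cᵥ = 3R/2 = 12.47 J/(mol·K).
At constant V, T₂/T₁ = P₂/P₁ ⇒ ΔT = T₁(P₂/P₁ − 1) = 423·(89.2/70 − 1) = 116 K.
ΔU = (0.442)(12.47)(116) = 639.5 J.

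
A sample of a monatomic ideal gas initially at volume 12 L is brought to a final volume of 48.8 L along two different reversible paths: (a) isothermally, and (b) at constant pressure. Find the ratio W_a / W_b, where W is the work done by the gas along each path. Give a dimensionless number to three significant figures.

Path (a) isothermal: W = P₁V₁ ln(V₂/V₁) → W_a/(P₁V₁) = 1.403.
Path (b) isobaric: W = P₁(V₂ − V₁) → W_b/(P₁V₁) = 3.067.
W_a / W_b = 1.403 / 3.067 = 0.4574.

W_a / W_b ≈ 0.457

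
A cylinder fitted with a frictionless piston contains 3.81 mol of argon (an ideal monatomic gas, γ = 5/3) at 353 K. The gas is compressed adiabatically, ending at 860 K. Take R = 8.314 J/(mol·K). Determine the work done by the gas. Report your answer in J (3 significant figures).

Adiabatic ⇒ Q = 0, so W_by = −ΔU = nCᵥ(T₁ − T₂).
Cᵥ = 3R/2 = 12.47 J/(mol·K).
W = (3.81)(12.47)(353 − 860) = -24090 J.

W ≈ -24100 J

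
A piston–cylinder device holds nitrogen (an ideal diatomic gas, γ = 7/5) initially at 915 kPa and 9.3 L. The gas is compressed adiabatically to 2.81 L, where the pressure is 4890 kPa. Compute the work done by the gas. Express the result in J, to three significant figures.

W ≈ -13100 J

Adiabatic: W = (P₁V₁ − P₂V₂)/(γ − 1) with γ = 7/5.
P₁V₁ = 8510 J, P₂V₂ = 13741 J.
W = (8510 − 13741) / 0.4 = -13079 J.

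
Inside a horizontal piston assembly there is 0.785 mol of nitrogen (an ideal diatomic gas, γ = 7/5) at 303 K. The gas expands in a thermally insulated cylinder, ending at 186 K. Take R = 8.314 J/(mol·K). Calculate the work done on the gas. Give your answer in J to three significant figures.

W ≈ -1910 J

Adiabatic ⇒ Q = 0, so W_by = −ΔU = nCᵥ(T₁ − T₂).
Cᵥ = 5R/2 = 20.79 J/(mol·K).
W = (0.785)(20.79)(303 − 186) = 1909 J.
Work on gas = −W_by = -1909 J.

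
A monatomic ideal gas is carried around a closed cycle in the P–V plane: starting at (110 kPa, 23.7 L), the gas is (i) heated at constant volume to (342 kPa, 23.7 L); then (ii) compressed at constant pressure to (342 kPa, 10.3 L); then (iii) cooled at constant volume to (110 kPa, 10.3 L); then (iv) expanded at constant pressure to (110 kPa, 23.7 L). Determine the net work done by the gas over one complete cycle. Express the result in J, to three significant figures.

W_net ≈ -3110 J

Constant-volume legs do no work.
W(ii) = (342)(10.3 − 23.7) = -4583 J; W(iv) = (110)(23.7 − 10.3) = 1474 J.
W_net = -4583 + 1474 = -3109 J (the counter-clockwise enclosed area).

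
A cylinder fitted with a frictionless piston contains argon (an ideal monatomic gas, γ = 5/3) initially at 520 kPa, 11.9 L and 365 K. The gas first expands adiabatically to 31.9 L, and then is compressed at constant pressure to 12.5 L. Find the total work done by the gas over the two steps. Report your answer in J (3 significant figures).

Step 1 (adiabatic): W = (P₁V₁ − P₂V₂)/(γ−1) = (6188 − 3207)/0.667 = 4472 J.
After step 1: P = 100.5 kPa, V = 31.9 L, T = 189.1 K.
Step 2 (isobaric): W = PΔV = (100.5 kPa)(12.5 − 31.9 L) = -1950 J.
W_total = 4472 − 1950 = 2522 J.

W_total ≈ 2520 J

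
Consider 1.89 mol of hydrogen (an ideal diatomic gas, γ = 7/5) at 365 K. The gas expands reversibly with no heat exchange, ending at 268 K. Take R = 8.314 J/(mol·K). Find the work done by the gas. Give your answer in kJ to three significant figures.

W ≈ 3.81 kJ

Adiabatic ⇒ Q = 0, so W_by = −ΔU = nCᵥ(T₁ − T₂).
Cᵥ = 5R/2 = 20.79 J/(mol·K).
W = (1.89)(20.79)(365 − 268) = 3811 J.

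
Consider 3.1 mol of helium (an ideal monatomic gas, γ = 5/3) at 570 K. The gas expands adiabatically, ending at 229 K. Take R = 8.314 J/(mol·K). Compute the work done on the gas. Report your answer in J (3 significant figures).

Adiabatic ⇒ Q = 0, so W_by = −ΔU = nCᵥ(T₁ − T₂).
Cᵥ = 3R/2 = 12.47 J/(mol·K).
W = (3.1)(12.47)(570 − 229) = 13183 J.
Work on gas = −W_by = -13183 J.

W ≈ -13200 J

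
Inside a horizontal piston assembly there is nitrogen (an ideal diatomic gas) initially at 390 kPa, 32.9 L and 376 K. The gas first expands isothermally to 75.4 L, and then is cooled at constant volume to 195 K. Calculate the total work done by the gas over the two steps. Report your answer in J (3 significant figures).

Step 1 (isothermal): W = P₁V₁ ln(V₂/V₁) = (12831) ln(75.4/32.9) = 10641 J.
Step 2 (isochoric): W = 0 (constant volume).
W_total = 10641 + 0 = 10641 J.

W_total ≈ 10600 J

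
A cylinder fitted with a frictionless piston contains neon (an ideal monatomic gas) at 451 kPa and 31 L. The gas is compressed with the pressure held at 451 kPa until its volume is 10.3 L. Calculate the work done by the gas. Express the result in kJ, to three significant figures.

W ≈ -9.34 kJ

Isobaric: W = P ΔV.
W = (451 kPa)(10.3 − 31 L) = (451)(-20.7) = -9336 J.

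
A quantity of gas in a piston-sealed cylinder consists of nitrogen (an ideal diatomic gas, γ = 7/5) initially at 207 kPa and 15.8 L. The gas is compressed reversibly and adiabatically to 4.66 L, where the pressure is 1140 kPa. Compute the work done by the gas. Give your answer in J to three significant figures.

W ≈ -5100 J

Adiabatic: W = (P₁V₁ − P₂V₂)/(γ − 1) with γ = 7/5.
P₁V₁ = 3271 J, P₂V₂ = 5312 J.
W = (3271 − 5312) / 0.4 = -5105 J.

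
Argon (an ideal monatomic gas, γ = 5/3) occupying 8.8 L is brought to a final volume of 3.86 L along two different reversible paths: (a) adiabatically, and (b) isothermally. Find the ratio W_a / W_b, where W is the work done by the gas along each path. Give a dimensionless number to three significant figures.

Path (a) adiabatic: W = P₁V₁(1 − (V₁/V₂)^(γ−1))/(γ−1) → W_a/(P₁V₁) = -1.098.
Path (b) isothermal: W = P₁V₁ ln(V₂/V₁) → W_b/(P₁V₁) = -0.8241.
W_a / W_b = -1.098 / -0.8241 = 1.333.

W_a / W_b ≈ 1.33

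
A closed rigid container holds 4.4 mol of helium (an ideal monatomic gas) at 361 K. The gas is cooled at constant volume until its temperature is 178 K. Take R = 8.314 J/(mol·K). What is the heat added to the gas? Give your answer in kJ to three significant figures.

Q ≈ -10.0 kJ

Constant volume ⇒ W = 0, so Q = ΔU = nCᵥΔT with Cᵥ = 3R/2 = 12.47 J/(mol·K).
ΔU = (4.4)(12.47)(178 − 361) = -10042 J.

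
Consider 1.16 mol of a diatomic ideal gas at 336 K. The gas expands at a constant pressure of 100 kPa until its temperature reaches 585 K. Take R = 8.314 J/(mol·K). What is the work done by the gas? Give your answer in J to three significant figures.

Isobaric: W = P ΔV = nR ΔT.
W = (1.16)(8.314)(585 − 336) = 2401 J.

W ≈ 2400 J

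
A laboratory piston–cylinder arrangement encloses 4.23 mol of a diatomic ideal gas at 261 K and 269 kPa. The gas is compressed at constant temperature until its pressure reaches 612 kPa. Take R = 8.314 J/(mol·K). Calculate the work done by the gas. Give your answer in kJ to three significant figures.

W ≈ -7.55 kJ

Isothermal process: W = nRT ln(V₂/V₁) = nRT ln(P₁/P₂).
W = (4.23)(8.314)(261) × ln(269/612)
  = 9179 × ln(0.4395) = 9179 × -0.822
W_by_gas = -7545 J.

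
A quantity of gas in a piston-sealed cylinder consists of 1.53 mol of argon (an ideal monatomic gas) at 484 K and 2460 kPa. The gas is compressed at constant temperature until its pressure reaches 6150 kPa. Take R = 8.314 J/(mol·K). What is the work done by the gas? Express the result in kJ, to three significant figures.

Isothermal process: W = nRT ln(V₂/V₁) = nRT ln(P₁/P₂).
W = (1.53)(8.314)(484) × ln(2460/6150)
  = 6157 × ln(0.4) = 6157 × -0.9163
W_by_gas = -5641 J.

W ≈ -5.64 kJ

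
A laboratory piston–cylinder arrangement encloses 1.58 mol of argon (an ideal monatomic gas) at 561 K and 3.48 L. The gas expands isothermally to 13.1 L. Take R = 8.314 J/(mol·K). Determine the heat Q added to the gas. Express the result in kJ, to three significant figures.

Isothermal ⇒ ΔU = 0, so Q = W = nRT ln(V₂/V₁).
Q = (1.58)(8.314)(561) ln(13.1/3.48) = 7369 × 1.326 = 9769 J.

Q ≈ 9.77 kJ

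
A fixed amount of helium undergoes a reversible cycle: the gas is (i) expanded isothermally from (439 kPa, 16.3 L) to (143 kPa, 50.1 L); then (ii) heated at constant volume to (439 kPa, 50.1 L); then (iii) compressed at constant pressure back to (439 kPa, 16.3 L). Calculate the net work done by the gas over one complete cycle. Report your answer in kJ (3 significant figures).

Leg (i): W = PᵢVᵢ ln(V_f/Vᵢ) = (7156) ln(50.1/16.3) = 8035 J.
Leg (ii): W = 0.
Leg (iii): W = PΔV = (439)(16.3 − 50.1) = -14838 J.
W_net = 8035 − 14838 = -6803 J.

W_net ≈ -6.80 kJ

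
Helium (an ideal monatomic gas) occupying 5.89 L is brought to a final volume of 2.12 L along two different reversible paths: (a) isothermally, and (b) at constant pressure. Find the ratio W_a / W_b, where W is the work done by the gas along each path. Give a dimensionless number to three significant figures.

W_a / W_b ≈ 1.60

Path (a) isothermal: W = P₁V₁ ln(V₂/V₁) → W_a/(P₁V₁) = -1.022.
Path (b) isobaric: W = P₁(V₂ − V₁) → W_b/(P₁V₁) = -0.6401.
W_a / W_b = -1.022 / -0.6401 = 1.596.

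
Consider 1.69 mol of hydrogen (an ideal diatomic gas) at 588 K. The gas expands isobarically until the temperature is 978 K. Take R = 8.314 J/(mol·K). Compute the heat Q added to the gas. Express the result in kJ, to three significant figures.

Q ≈ 19.2 kJ

Isobaric: W = nRΔT = (1.69)(8.314)(390) = 5480 J.
ΔU = nCᵥΔT with Cᵥ = 5R/2: ΔU = (1.69)(20.79)(390) = 13699 J.
Q = ΔU + W = 13699 + 5480 = 19179 J.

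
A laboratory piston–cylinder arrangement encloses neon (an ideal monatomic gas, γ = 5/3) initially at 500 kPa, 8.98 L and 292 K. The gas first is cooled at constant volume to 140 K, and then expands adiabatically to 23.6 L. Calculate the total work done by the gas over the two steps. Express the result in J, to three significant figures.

Step 1 (isochoric): W = 0 (constant volume).
After step 1: P = 239.7 kPa (V unchanged).
Step 2 (adiabatic): W = (P₁V₁ − P₂V₂)/(γ−1) = (2153 − 1130)/0.667 = 1534 J.
W_total = 0 + 1534 = 1534 J.

W_total ≈ 1530 J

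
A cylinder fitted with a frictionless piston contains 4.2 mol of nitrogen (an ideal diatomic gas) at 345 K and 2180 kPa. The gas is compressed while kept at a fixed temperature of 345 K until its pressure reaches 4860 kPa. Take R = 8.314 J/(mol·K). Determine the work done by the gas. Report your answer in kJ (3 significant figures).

W ≈ -9.66 kJ

Isothermal process: W = nRT ln(V₂/V₁) = nRT ln(P₁/P₂).
W = (4.2)(8.314)(345) × ln(2180/4860)
  = 12047 × ln(0.4486) = 12047 × -0.8017
W_by_gas = -9658 J.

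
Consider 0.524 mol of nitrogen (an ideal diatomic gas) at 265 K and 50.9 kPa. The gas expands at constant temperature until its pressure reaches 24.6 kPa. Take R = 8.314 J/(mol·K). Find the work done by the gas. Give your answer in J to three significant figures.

Isothermal process: W = nRT ln(V₂/V₁) = nRT ln(P₁/P₂).
W = (0.524)(8.314)(265) × ln(50.9/24.6)
  = 1154 × ln(2.069) = 1154 × 0.7271
W_by_gas = 839.4 J.

W ≈ 839 J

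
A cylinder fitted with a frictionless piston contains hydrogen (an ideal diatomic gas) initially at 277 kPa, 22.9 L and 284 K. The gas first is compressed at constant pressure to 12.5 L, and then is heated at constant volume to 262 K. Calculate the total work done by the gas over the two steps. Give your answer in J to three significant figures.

Step 1 (isobaric): W = PΔV = (277 kPa)(12.5 − 22.9 L) = -2881 J.
Step 2 (isochoric): W = 0 (constant volume).
W_total = -2881 + 0 = -2881 J.

W_total ≈ -2880 J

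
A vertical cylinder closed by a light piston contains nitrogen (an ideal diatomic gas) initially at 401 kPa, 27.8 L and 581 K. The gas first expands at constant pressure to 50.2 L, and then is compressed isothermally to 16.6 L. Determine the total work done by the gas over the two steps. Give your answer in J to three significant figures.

Step 1 (isobaric): W = PΔV = (401 kPa)(50.2 − 27.8 L) = 8982 J.
After step 1: P = 401 kPa, V = 50.2 L, T = 1049 K.
Step 2 (isothermal): W = P₁V₁ ln(V₂/V₁) = (20130) ln(16.6/50.2) = -22276 J.
W_total = 8982 − 22276 = -13294 J.

W_total ≈ -13300 J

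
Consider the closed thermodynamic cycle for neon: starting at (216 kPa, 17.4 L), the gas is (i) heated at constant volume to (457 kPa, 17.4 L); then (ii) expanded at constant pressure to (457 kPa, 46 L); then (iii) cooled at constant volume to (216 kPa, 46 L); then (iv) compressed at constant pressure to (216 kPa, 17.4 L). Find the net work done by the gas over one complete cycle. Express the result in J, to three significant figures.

W_net ≈ 6890 J

Constant-volume legs do no work.
W(ii) = (457)(46 − 17.4) = 13070 J; W(iv) = (216)(17.4 − 46) = -6178 J.
W_net = 13070 − 6178 = 6893 J (the clockwise enclosed area).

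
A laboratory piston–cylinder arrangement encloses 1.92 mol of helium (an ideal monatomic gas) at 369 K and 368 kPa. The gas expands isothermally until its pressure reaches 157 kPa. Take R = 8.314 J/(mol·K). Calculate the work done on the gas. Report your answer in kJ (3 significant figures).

Isothermal process: W = nRT ln(V₂/V₁) = nRT ln(P₁/P₂).
W = (1.92)(8.314)(369) × ln(368/157)
  = 5890 × ln(2.344) = 5890 × 0.8518
W_by_gas = 5018 J; work on gas = −W_by = -5018 J.

W ≈ -5.02 kJ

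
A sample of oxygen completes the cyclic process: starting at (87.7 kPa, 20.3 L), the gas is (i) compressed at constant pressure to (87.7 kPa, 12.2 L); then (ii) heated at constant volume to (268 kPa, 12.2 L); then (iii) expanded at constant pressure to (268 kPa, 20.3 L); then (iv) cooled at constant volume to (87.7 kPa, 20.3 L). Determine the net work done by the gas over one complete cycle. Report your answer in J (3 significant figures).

Constant-volume legs do no work.
W(i) = (87.7)(12.2 − 20.3) = -710.4 J; W(iii) = (268)(20.3 − 12.2) = 2171 J.
W_net = -710.4 + 2171 = 1460 J (the clockwise enclosed area).

W_net ≈ 1460 J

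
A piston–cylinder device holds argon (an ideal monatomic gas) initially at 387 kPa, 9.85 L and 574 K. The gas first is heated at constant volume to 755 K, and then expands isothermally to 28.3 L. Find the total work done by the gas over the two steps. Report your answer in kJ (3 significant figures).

Step 1 (isochoric): W = 0 (constant volume).
After step 1: P = 509 kPa (V unchanged).
Step 2 (isothermal): W = P₁V₁ ln(V₂/V₁) = (5014) ln(28.3/9.85) = 5292 J.
W_total = 0 + 5292 = 5292 J.

W_total ≈ 5.29 kJ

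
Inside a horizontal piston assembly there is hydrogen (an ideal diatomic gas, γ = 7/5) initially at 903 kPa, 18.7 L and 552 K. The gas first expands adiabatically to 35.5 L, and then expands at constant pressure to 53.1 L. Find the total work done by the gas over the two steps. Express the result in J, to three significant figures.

W_total ≈ 16000 J

Step 1 (adiabatic): W = (P₁V₁ − P₂V₂)/(γ−1) = (16886 − 13067)/0.4 = 9548 J.
After step 1: P = 368.1 kPa, V = 35.5 L, T = 427.2 K.
Step 2 (isobaric): W = PΔV = (368.1 kPa)(53.1 − 35.5 L) = 6478 J.
W_total = 9548 + 6478 = 16026 J.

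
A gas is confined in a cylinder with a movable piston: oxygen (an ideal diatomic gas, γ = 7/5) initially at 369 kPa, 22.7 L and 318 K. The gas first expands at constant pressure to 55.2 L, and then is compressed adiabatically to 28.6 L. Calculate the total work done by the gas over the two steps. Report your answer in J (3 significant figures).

W_total ≈ -3330 J

Step 1 (isobaric): W = PΔV = (369 kPa)(55.2 − 22.7 L) = 11992 J.
After step 1: P = 369 kPa, V = 55.2 L, T = 773.3 K.
Step 2 (adiabatic): W = (P₁V₁ − P₂V₂)/(γ−1) = (20369 − 26497)/0.4 = -15320 J.
W_total = 11992 − 15320 = -3328 J.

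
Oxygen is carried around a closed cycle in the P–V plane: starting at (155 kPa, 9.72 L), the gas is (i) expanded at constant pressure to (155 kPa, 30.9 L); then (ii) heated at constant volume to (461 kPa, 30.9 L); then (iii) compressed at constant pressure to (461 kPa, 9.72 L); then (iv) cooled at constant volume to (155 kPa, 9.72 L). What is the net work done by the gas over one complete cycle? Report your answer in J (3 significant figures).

W_net ≈ -6480 J

Constant-volume legs do no work.
W(i) = (155)(30.9 − 9.72) = 3283 J; W(iii) = (461)(9.72 − 30.9) = -9764 J.
W_net = 3283 − 9764 = -6481 J (the counter-clockwise enclosed area).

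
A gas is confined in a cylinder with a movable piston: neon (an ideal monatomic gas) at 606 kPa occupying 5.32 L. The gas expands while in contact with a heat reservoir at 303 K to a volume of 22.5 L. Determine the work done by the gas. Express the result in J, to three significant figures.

W ≈ 4650 J

Isothermal: W = nRT ln(V₂/V₁) = P₁V₁ ln(V₂/V₁).
P₁V₁ = (606 kPa)(5.32 L) = 3224 J.
W = 3224 × ln(22.5/5.32) = 3224 × 1.442
W_by_gas = 4649 J.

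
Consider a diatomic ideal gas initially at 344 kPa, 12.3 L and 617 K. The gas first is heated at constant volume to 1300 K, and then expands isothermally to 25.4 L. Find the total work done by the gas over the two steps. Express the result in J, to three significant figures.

Step 1 (isochoric): W = 0 (constant volume).
After step 1: P = 724.8 kPa (V unchanged).
Step 2 (isothermal): W = P₁V₁ ln(V₂/V₁) = (8915) ln(25.4/12.3) = 6465 J.
W_total = 0 + 6465 = 6465 J.

W_total ≈ 6460 J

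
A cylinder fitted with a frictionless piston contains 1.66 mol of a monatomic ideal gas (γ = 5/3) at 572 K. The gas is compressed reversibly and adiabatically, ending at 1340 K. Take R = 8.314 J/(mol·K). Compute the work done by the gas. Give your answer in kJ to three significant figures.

Adiabatic ⇒ Q = 0, so W_by = −ΔU = nCᵥ(T₁ − T₂).
Cᵥ = 3R/2 = 12.47 J/(mol·K).
W = (1.66)(12.47)(572 − 1340) = -15899 J.

W ≈ -15.9 kJ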